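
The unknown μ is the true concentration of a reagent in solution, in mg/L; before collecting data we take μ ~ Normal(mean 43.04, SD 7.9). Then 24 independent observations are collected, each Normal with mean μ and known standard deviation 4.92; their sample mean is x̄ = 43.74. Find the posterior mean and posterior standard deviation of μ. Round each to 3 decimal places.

Prior precision 1/τ₀² = 1/7.9² = 0.0160231; data precision n/σ² = 24/4.92² = 0.991473.
Posterior precision = 0.0160231 + 0.991473 = 1.00750, giving posterior SD = 1/√1.00750 = 0.996.
Posterior mean = (0.0160231·43.04 + 0.991473·43.74) / 1.00750 = 43.729.

Posterior mean ≈ 43.729; posterior SD ≈ 0.996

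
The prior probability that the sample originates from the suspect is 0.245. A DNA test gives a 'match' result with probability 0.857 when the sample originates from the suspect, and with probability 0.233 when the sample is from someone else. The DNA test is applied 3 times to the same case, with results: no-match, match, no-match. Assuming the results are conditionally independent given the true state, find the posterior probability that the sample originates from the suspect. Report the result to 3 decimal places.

Posterior P(H) ≈ 0.040

Let H be the event that the sample originates from the suspect; start with P(H) = 0.245. P('match'|H) = 0.857, P('match'|¬H) = 0.233.
Update on result 1 ('no-match'): P(H) ← 0.143·0.2450 / (0.143·0.2450 + 0.767·0.7550) = 0.035035/0.61412 = 0.0570.
Update on result 2 ('match'): P(H) ← 0.857·0.0570 / (0.857·0.0570 + 0.233·0.9430) = 0.048891/0.26860 = 0.1820.
Update on result 3 ('no-match'): P(H) ← 0.143·0.1820 / (0.143·0.1820 + 0.767·0.8180) = 0.026029/0.65342 = 0.0398.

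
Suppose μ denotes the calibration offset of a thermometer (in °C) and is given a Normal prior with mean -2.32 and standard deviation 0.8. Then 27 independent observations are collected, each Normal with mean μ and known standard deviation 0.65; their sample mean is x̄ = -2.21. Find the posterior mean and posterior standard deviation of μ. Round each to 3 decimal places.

Posterior mean ≈ -2.213; posterior SD ≈ 0.124

Prior precision 1/τ₀² = 1/0.8² = 1.56250; data precision n/σ² = 27/0.65² = 63.9053.
Posterior precision = 1.56250 + 63.9053 = 65.4678, giving posterior SD = 1/√65.4678 = 0.124.
Posterior mean = (1.56250·-2.32 + 63.9053·-2.21) / 65.4678 = -2.213.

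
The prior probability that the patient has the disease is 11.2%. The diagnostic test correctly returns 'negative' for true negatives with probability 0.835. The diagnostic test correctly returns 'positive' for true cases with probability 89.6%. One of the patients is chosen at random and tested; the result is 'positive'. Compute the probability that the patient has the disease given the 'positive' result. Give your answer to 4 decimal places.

Let H be the event that the patient has the disease. P(H) = 0.112, so P(¬H) = 0.888. With E the 'positive' result, P(E|H) = 0.896 and P(E|¬H) = 0.165.
P(E) = 0.896·0.112 + 0.165·0.888 = 0.10035 + 0.14652 = 0.24687.
By Bayes' theorem, P(H|E) = 0.10035 / 0.24687 = 0.4065.

P(H | E) ≈ 0.4065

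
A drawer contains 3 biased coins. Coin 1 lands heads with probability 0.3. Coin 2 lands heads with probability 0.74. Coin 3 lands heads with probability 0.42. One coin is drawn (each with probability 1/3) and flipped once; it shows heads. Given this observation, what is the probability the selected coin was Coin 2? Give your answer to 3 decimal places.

P(heads|C1) = 0.3; P(heads|C2) = 0.74; P(heads|C3) = 0.42.
Prior × likelihood for each source: 0.333333·0.3=0.1000, 0.333333·0.74=0.2467, 0.333333·0.42=0.1400. Summing gives P(heads) = 0.48667.
P(Coin 2 | heads) = 0.2467 / 0.48667 = 0.507.

Posterior probability ≈ 0.507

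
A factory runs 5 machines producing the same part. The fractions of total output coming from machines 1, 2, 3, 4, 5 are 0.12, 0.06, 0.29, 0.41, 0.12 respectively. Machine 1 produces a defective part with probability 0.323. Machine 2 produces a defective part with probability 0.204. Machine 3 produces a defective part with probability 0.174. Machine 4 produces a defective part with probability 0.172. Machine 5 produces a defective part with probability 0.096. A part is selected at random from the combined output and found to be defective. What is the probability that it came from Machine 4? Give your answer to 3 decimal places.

Posterior probability ≈ 0.384

Tabulate prior·likelihood by source: [1] prior 0.12, lik 0.323, product 0.03876; [2] prior 0.06, lik 0.204, product 0.01224; [3] prior 0.29, lik 0.174, product 0.05046; [4] prior 0.41, lik 0.172, product 0.07052; [5] prior 0.12, lik 0.096, product 0.01152.
Normalizing constant = 0.18350; the posterior for Machine 4 is its product over the sum, 0.07052/0.18350 = 0.384.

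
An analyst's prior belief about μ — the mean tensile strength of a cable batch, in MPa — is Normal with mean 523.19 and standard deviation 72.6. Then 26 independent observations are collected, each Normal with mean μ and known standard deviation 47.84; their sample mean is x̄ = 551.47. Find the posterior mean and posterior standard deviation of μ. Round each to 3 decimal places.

Posterior mean ≈ 551.005; posterior SD ≈ 9.305

Prior precision 1/τ₀² = 1/72.6² = 0.00018973; data precision n/σ² = 26/47.84² = 0.0113603.
Posterior precision = 0.00018973 + 0.0113603 = 0.0115501, giving posterior SD = 1/√0.0115501 = 9.305.
Posterior mean = (0.00018973·523.19 + 0.0113603·551.47) / 0.0115501 = 551.005.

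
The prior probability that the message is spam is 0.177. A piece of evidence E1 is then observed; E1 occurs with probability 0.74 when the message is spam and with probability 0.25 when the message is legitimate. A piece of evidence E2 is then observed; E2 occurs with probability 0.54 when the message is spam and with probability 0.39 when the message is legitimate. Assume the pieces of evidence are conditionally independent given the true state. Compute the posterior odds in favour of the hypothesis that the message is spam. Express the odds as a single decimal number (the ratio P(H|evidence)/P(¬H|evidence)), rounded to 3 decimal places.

Posterior odds ≈ 0.881

Prior odds = 0.177/(1−0.177) = 0.21507. In log-odds, ln(0.21507) = -1.5368.
Add log likelihood ratios: ln(2.9600) + ln(1.3846) = 1.4106.
Posterior log-odds = -0.12619, so posterior odds = exp(-0.12619) = 0.88144.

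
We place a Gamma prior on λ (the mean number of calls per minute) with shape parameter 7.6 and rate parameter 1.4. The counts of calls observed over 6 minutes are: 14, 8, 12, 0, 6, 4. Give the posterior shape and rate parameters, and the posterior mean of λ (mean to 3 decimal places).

The Poisson likelihood adds the total count to the shape and the number of exposure periods to the rate. Here ∑xᵢ = 44 and n = 6, so shape 7.6→51.6 and rate 1.4→7.4.
E[λ | data] = 51.6/7.4 = 6.973.

Posterior: Gamma(shape=51.6, rate=7.4); mean ≈ 6.973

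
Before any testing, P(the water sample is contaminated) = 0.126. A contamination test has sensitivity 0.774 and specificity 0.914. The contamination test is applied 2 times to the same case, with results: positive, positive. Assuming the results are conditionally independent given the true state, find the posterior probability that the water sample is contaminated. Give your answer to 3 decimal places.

Posterior P(H) ≈ 0.921

With H the event that the water sample is contaminated, the joint likelihood of the observed sequence is P(data|H) = 0.774·0.774 = 0.59908 and P(data|¬H) = 0.086·0.086 = 0.0073960.
Bayes: P(H|data) = 0.126·0.59908 / (0.126·0.59908 + 0.874·0.0073960) = 0.075484/0.081948 = 0.9211.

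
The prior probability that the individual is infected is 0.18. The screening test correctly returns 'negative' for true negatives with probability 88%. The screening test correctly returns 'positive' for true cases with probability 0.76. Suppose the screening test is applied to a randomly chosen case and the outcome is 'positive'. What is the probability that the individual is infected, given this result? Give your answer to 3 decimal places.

Write H for 'the individual is infected'. Prior odds H:¬H = 0.18/0.82 = 0.21951. For the 'positive' outcome, the likelihood ratio is 0.76/0.12 = 6.3333.
Posterior odds = 0.21951 × 6.3333 = 1.3902, so P(H|E) = 1.3902/(1+1.3902) = 0.582.

P(H | E) ≈ 0.582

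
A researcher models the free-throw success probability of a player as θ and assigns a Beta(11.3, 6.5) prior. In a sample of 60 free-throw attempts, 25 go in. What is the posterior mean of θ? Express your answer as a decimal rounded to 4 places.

Posterior mean ≈ 0.4666

The binomial likelihood is conjugate to the Beta prior: with 25 successes and 35 failures, the posterior is Beta(11.3+25, 6.5+35) = Beta(36.3, 41.5).
Posterior mean = α/(α+β) = 36.3/77.8 = 0.4666.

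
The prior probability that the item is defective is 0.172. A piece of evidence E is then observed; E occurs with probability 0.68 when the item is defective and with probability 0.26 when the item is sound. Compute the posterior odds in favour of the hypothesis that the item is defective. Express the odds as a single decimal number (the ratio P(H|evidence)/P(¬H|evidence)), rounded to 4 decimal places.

Posterior odds ≈ 0.5433

Prior odds = 0.172/(1−0.172) = 0.20773. In log-odds, ln(0.20773) = -1.5715.
Add log likelihood ratio: ln(2.6154) = 0.96141.
Posterior log-odds = -0.61011, so posterior odds = exp(-0.61011) = 0.54329.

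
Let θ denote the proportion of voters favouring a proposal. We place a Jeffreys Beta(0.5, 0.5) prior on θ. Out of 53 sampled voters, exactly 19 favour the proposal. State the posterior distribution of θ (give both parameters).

Posterior: Beta(19.5, 34.5)

The binomial likelihood is conjugate to the Beta prior: with 19 successes and 34 failures, the posterior is Beta(0.5+19, 0.5+34) = Beta(19.5, 34.5).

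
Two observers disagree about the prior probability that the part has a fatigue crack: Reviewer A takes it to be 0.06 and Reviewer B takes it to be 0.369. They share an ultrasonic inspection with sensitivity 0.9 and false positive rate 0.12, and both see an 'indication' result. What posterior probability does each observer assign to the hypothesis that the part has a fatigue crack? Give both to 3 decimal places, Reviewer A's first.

P('+'|H) = 0.9, P('+'|¬H) = 0.12.
Reviewer A: numerator 0.9·0.06 = 0.054000; evidence = 0.054000+0.12·0.94 = 0.16680; posterior = 0.324.
Reviewer B: numerator 0.9·0.369 = 0.33210; evidence = 0.33210+0.12·0.631 = 0.40782; posterior = 0.814.

Reviewer A: 0.324; Reviewer B: 0.814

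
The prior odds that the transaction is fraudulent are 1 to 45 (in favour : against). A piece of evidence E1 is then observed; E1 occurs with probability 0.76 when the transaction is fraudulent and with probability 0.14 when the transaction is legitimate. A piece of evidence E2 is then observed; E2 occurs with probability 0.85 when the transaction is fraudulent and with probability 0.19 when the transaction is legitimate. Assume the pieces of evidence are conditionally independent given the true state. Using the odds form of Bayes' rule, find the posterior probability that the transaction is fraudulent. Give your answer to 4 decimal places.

Prior odds = 1/45 = 0.022222. In log-odds, ln(0.022222) = -3.8067.
Add log likelihood ratios: ln(5.4286) + ln(4.4737) = 3.1899.
Posterior log-odds = -0.61677, so posterior odds = exp(-0.61677) = 0.53968. Converting, P(H|E) = 0.53968/1.5397 = 0.3505.

Posterior probability ≈ 0.3505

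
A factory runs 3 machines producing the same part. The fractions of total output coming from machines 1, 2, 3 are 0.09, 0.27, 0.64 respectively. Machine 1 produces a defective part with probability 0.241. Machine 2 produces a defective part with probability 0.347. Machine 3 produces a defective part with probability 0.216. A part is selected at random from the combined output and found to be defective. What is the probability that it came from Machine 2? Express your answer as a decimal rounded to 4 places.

P(defective|M1) = 0.241; P(defective|M2) = 0.347; P(defective|M3) = 0.216.
Prior × likelihood for each source: 0.09·0.241=0.02169, 0.27·0.347=0.09369, 0.64·0.216=0.1382. Summing gives P(defective) = 0.25362.
P(Machine 2 | defective) = 0.09369 / 0.25362 = 0.3694.

Posterior probability ≈ 0.3694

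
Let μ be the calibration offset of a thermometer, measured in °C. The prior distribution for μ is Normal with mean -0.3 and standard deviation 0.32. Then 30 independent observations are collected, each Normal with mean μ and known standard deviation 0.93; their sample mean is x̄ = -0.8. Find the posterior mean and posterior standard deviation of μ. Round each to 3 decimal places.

Prior precision 1/τ₀² = 1/0.32² = 9.76562; data precision n/σ² = 30/0.93² = 34.6861.
Posterior precision = 9.76562 + 34.6861 = 44.4517, giving posterior SD = 1/√44.4517 = 0.150.
Posterior mean = (9.76562·-0.3 + 34.6861·-0.8) / 44.4517 = -0.690.

Posterior mean ≈ -0.690; posterior SD ≈ 0.150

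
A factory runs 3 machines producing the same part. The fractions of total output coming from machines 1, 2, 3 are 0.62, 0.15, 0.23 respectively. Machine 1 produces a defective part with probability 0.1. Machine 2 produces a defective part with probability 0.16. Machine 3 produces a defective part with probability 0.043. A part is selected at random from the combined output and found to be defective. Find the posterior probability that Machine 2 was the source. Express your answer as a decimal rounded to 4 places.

Posterior probability ≈ 0.2503

Tabulate prior·likelihood by source: [1] prior 0.62, lik 0.1, product 0.06200; [2] prior 0.15, lik 0.16, product 0.02400; [3] prior 0.23, lik 0.043, product 0.009890.
Normalizing constant = 0.095890; the posterior for Machine 2 is its product over the sum, 0.02400/0.095890 = 0.2503.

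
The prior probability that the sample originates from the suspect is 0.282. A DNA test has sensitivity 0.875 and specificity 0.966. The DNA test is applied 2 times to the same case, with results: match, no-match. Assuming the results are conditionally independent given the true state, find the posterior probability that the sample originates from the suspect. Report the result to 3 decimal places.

Posterior P(H) ≈ 0.567

With H the event that the sample originates from the suspect, the joint likelihood of the observed sequence is P(data|H) = 0.875·0.125 = 0.10938 and P(data|¬H) = 0.034·0.966 = 0.032844.
Bayes: P(H|data) = 0.282·0.10938 / (0.282·0.10938 + 0.718·0.032844) = 0.030844/0.054426 = 0.5667.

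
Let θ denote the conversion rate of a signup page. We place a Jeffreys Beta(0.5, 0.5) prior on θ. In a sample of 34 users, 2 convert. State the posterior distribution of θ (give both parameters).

Posterior: Beta(2.5, 32.5)

Observing 2 successes and 32 failures updates Beta(0.5, 0.5) by adding the success and failure counts to the two shape parameters: α = 0.5+2 = 2.5, β = 0.5+32 = 32.5.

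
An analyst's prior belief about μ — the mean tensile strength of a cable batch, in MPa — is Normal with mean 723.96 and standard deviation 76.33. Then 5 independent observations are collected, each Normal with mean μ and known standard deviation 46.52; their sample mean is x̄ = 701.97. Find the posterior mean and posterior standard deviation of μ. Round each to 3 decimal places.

Posterior mean ≈ 703.491; posterior SD ≈ 20.072

Prior precision 1/τ₀² = 1/76.33² = 0.00017164; data precision n/σ² = 5/46.52² = 0.00231042.
Posterior precision = 0.00017164 + 0.00231042 = 0.00248205, giving posterior SD = 1/√0.00248205 = 20.072.
Posterior mean = (0.00017164·723.96 + 0.00231042·701.97) / 0.00248205 = 703.491.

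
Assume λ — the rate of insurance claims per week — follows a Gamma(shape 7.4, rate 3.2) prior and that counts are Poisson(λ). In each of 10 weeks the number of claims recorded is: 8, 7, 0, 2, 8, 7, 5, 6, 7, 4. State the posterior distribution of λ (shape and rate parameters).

Posterior: Gamma(shape=61.4, rate=13.2)

The Poisson likelihood adds the total count to the shape and the number of exposure periods to the rate. Here ∑xᵢ = 54 and n = 10, so shape 7.4→61.4 and rate 3.2→13.2.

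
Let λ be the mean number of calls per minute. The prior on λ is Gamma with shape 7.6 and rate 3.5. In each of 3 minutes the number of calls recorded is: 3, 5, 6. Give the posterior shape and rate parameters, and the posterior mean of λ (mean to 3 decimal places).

Posterior: Gamma(shape=21.6, rate=6.5); mean ≈ 3.323

Total count ∑xᵢ = 14 over n = 3 minutes.
Gamma is conjugate to the Poisson likelihood: posterior is Gamma(shape = 7.6+14 = 21.6, rate = 3.5+3 = 6.5).
E[λ | data] = 21.6/6.5 = 3.323.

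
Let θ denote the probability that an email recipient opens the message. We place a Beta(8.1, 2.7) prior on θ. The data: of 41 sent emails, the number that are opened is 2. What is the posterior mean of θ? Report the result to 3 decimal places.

Posterior mean ≈ 0.195

Observing 2 successes and 39 failures updates Beta(8.1, 2.7) by adding the success and failure counts to the two shape parameters: α = 8.1+2 = 10.1, β = 2.7+39 = 41.7.
E[θ | data] = 10.1/(10.1+41.7) = 0.195.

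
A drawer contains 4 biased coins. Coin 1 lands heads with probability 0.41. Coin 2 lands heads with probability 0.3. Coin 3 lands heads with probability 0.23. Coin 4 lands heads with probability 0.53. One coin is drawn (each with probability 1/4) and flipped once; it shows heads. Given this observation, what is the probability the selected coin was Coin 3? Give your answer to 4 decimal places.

Posterior probability ≈ 0.1565

Tabulate prior·likelihood by source: [1] prior 0.25, lik 0.41, product 0.1025; [2] prior 0.25, lik 0.3, product 0.07500; [3] prior 0.25, lik 0.23, product 0.05750; [4] prior 0.25, lik 0.53, product 0.1325.
Normalizing constant = 0.36750; the posterior for Coin 3 is its product over the sum, 0.05750/0.36750 = 0.1565.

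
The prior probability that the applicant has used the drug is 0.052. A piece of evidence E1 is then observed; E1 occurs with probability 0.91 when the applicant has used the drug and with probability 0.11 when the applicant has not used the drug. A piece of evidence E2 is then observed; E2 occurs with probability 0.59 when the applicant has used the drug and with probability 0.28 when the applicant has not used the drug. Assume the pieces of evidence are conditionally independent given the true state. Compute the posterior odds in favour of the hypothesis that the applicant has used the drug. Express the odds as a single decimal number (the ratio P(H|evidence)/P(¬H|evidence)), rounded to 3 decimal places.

Posterior odds ≈ 0.956

Prior odds = 0.052/(1−0.052) = 0.054852. In log-odds, ln(0.054852) = -2.9031.
Add log likelihood ratios: ln(8.2727) + ln(2.1071) = 2.8583.
Posterior log-odds = -0.044814, so posterior odds = exp(-0.044814) = 0.95618.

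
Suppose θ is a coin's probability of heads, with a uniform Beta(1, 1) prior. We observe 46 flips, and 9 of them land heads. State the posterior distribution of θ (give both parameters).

Posterior: Beta(10, 38)

Observing 9 successes and 37 failures updates Beta(1, 1) by adding the success and failure counts to the two shape parameters: α = 1+9 = 10, β = 1+37 = 38.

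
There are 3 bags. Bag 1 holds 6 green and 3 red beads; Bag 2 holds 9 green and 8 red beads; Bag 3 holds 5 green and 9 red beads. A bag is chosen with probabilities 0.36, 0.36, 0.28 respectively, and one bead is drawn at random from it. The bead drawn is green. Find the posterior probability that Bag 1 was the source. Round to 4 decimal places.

Tabulate prior·likelihood by source: [1] prior 0.36, lik 0.6667, product 0.2400; [2] prior 0.36, lik 0.5294, product 0.1906; [3] prior 0.28, lik 0.3571, product 0.1000.
Normalizing constant = 0.53059; the posterior for Bag 1 is its product over the sum, 0.2400/0.53059 = 0.4523.

Posterior probability ≈ 0.4523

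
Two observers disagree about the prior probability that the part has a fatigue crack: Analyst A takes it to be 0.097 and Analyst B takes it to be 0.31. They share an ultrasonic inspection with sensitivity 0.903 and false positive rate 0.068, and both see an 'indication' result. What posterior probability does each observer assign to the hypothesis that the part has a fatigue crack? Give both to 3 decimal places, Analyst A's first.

P('+'|H) = 0.903, P('+'|¬H) = 0.068.
Analyst A: numerator 0.903·0.097 = 0.087591; evidence = 0.087591+0.068·0.903 = 0.14900; posterior = 0.588.
Analyst B: numerator 0.903·0.31 = 0.27993; evidence = 0.27993+0.068·0.69 = 0.32685; posterior = 0.856.

Analyst A: 0.588; Analyst B: 0.856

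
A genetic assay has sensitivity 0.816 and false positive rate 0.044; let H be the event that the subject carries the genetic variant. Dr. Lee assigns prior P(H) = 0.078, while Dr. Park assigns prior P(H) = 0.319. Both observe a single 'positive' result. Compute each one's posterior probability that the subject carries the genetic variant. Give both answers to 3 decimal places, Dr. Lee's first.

Dr. Lee: 0.611; Dr. Park: 0.897

P('+'|H) = 0.816, P('+'|¬H) = 0.044.
Dr. Lee: numerator 0.816·0.078 = 0.063648; evidence = 0.063648+0.044·0.922 = 0.10422; posterior = 0.611.
Dr. Park: numerator 0.816·0.319 = 0.26030; evidence = 0.26030+0.044·0.681 = 0.29027; posterior = 0.897.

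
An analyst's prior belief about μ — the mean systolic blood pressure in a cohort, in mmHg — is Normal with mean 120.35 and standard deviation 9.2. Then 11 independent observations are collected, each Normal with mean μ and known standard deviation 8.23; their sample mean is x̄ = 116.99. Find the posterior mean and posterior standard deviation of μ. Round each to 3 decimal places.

Posterior mean ≈ 117.218; posterior SD ≈ 2.396

Prior precision 1/τ₀² = 1/9.2² = 0.0118147; data precision n/σ² = 11/8.23² = 0.162403.
Posterior precision = 0.0118147 + 0.162403 = 0.174217, giving posterior SD = 1/√0.174217 = 2.396.
Posterior mean = (0.0118147·120.35 + 0.162403·116.99) / 0.174217 = 117.218.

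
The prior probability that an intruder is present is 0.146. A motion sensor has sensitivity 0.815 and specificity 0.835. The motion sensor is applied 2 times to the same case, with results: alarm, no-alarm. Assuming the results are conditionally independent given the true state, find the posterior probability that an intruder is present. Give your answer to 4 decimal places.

Posterior P(H) ≈ 0.1576

Let H be the event that an intruder is present; start with P(H) = 0.146. P('alarm'|H) = 0.815, P('alarm'|¬H) = 0.165.
Update on result 1 ('alarm'): P(H) ← 0.815·0.1460 / (0.815·0.1460 + 0.165·0.8540) = 0.11899/0.25990 = 0.4578.
Update on result 2 ('no-alarm'): P(H) ← 0.185·0.4578 / (0.185·0.4578 + 0.835·0.5422) = 0.084699/0.53741 = 0.1576.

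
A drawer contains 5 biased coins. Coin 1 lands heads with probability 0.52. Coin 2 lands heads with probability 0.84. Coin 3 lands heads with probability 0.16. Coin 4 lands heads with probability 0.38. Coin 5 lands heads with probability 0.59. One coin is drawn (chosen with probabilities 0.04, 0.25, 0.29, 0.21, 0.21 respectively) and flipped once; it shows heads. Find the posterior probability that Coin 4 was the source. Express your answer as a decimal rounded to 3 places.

Posterior probability ≈ 0.166

P(heads|C1) = 0.52; P(heads|C2) = 0.84; P(heads|C3) = 0.16; P(heads|C4) = 0.38; P(heads|C5) = 0.59.
Prior × likelihood for each source: 0.04·0.52=0.02080, 0.25·0.84=0.2100, 0.29·0.16=0.04640, 0.21·0.38=0.07980, 0.21·0.59=0.1239. Summing gives P(heads) = 0.48090.
P(Coin 4 | heads) = 0.07980 / 0.48090 = 0.166.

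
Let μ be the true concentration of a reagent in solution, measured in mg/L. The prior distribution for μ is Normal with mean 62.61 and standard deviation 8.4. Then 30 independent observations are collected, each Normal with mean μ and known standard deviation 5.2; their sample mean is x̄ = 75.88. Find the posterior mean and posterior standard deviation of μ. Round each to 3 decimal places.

Prior precision 1/τ₀² = 1/8.4² = 0.0141723; data precision n/σ² = 30/5.2² = 1.10947.
Posterior precision = 0.0141723 + 1.10947 = 1.12364, giving posterior SD = 1/√1.12364 = 0.943.
Posterior mean = (0.0141723·62.61 + 1.10947·75.88) / 1.12364 = 75.713.

Posterior mean ≈ 75.713; posterior SD ≈ 0.943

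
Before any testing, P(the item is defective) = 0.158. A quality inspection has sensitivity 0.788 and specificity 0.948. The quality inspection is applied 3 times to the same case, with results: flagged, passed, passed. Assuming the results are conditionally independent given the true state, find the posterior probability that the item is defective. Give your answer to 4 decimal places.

Let H be the event that the item is defective; start with P(H) = 0.158. P('flagged'|H) = 0.788, P('flagged'|¬H) = 0.052.
Update on result 1 ('flagged'): P(H) ← 0.788·0.1580 / (0.788·0.1580 + 0.052·0.8420) = 0.12450/0.16829 = 0.7398.
Update on result 2 ('passed'): P(H) ← 0.212·0.7398 / (0.212·0.7398 + 0.948·0.2602) = 0.15684/0.40349 = 0.3887.
Update on result 3 ('passed'): P(H) ← 0.212·0.3887 / (0.212·0.3887 + 0.948·0.6113) = 0.082408/0.66190 = 0.1245.

Posterior P(H) ≈ 0.1245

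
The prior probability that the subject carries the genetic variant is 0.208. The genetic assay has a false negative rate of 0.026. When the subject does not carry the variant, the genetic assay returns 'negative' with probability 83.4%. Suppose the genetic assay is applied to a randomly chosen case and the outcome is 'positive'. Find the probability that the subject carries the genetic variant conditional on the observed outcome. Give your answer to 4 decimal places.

Let H be the event that the subject carries the genetic variant. P(H) = 0.208, so P(¬H) = 0.792. With E the 'positive' result, P(E|H) = 0.974 and P(E|¬H) = 0.166.
P(E) = 0.974·0.208 + 0.166·0.792 = 0.20259 + 0.13147 = 0.33406.
By Bayes' theorem, P(H|E) = 0.20259 / 0.33406 = 0.6064.

P(H | E) ≈ 0.6064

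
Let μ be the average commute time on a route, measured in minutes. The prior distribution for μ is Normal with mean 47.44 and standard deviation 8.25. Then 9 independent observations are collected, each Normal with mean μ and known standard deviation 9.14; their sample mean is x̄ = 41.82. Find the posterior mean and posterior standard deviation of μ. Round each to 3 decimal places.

Posterior mean ≈ 42.494; posterior SD ≈ 2.858

Prior precision 1/τ₀² = 1/8.25² = 0.0146924; data precision n/σ² = 9/9.14² = 0.107733.
Posterior precision = 0.0146924 + 0.107733 = 0.122426, giving posterior SD = 1/√0.122426 = 2.858.
Posterior mean = (0.0146924·47.44 + 0.107733·41.82) / 0.122426 = 42.494.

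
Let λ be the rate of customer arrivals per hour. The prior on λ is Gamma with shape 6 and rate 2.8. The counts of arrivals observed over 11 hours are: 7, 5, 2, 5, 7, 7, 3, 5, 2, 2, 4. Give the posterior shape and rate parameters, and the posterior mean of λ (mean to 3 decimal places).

The Poisson likelihood adds the total count to the shape and the number of exposure periods to the rate. Here ∑xᵢ = 49 and n = 11, so shape 6→55 and rate 2.8→13.8.
Posterior mean = shape/rate = 55/13.8 = 3.986.

Posterior: Gamma(shape=55, rate=13.8); mean ≈ 3.986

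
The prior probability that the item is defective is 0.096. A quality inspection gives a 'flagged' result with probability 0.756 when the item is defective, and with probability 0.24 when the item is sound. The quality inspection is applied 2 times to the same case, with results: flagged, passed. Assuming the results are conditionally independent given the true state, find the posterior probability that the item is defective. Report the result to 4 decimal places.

Posterior P(H) ≈ 0.0970

With H the event that the item is defective, the joint likelihood of the observed sequence is P(data|H) = 0.756·0.244 = 0.18446 and P(data|¬H) = 0.24·0.76 = 0.18240.
Bayes: P(H|data) = 0.096·0.18446 / (0.096·0.18446 + 0.904·0.18240) = 0.017709/0.18260 = 0.0970.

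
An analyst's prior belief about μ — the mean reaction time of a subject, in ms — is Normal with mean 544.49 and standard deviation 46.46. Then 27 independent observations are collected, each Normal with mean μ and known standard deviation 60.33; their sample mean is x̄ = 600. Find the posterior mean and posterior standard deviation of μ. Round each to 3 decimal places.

Posterior mean ≈ 596.737; posterior SD ≈ 11.264

Prior precision 1/τ₀² = 1/46.46² = 0.00046328; data precision n/σ² = 27/60.33² = 0.00741818.
Posterior precision = 0.00046328 + 0.00741818 = 0.00788145, giving posterior SD = 1/√0.00788145 = 11.264.
Posterior mean = (0.00046328·544.49 + 0.00741818·600) / 0.00788145 = 596.737.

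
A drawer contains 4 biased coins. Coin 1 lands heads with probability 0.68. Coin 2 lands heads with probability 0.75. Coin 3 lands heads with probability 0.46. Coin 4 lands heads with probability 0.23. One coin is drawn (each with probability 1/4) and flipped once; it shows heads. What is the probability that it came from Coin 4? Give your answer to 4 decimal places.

Posterior probability ≈ 0.1085

P(heads|C1) = 0.68; P(heads|C2) = 0.75; P(heads|C3) = 0.46; P(heads|C4) = 0.23.
Prior × likelihood for each source: 0.25·0.68=0.1700, 0.25·0.75=0.1875, 0.25·0.46=0.1150, 0.25·0.23=0.05750. Summing gives P(heads) = 0.53000.
P(Coin 4 | heads) = 0.05750 / 0.53000 = 0.1085.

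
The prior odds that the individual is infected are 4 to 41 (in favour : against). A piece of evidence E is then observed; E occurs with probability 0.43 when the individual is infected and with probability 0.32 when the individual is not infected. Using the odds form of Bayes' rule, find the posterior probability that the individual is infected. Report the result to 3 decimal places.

Prior odds = 4/41 = 0.097561. In log-odds, ln(0.097561) = -2.3273.
Add log likelihood ratio: ln(1.3438) = 0.29546.
Posterior log-odds = -2.0318, so posterior odds = exp(-2.0318) = 0.13110. Converting, P(H|E) = 0.13110/1.1311 = 0.116.

Posterior probability ≈ 0.116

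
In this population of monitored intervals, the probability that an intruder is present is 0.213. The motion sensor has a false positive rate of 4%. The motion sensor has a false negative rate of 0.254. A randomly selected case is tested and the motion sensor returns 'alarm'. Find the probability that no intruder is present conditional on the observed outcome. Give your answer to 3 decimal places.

Write H for 'an intruder is present'. Prior odds H:¬H = 0.213/0.787 = 0.27065. For the 'alarm' outcome, the likelihood ratio is 0.746/0.04 = 18.650.
Posterior odds = 0.27065 × 18.650 = 5.0476, so P(H|E) = 5.0476/(1+5.0476) = 0.835. Then P(¬H|E) = 1 − 0.835 = 0.165.

P(¬H | E) ≈ 0.165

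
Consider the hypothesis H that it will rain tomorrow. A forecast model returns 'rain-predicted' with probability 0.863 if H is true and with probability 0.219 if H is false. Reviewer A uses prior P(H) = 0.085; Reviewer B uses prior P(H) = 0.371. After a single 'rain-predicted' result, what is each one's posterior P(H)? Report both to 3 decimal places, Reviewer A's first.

The likelihood ratio for a 'rain-predicted' result is 0.863/0.219 = 3.9406.
Reviewer A: prior odds 0.085/0.915 = 0.092896; posterior odds 0.36607; posterior probability 0.268.
Reviewer B: prior odds 0.371/0.629 = 0.58983; posterior odds 2.3243; posterior probability 0.699.

Reviewer A: 0.268; Reviewer B: 0.699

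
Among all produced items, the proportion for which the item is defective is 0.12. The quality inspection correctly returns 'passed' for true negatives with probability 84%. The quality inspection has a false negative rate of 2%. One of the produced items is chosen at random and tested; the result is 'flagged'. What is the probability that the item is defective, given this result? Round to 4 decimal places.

P(H | E) ≈ 0.4551

Write H for 'the item is defective'. Prior odds H:¬H = 0.12/0.88 = 0.13636. For the 'flagged' outcome, the likelihood ratio is 0.98/0.16 = 6.1250.
Posterior odds = 0.13636 × 6.1250 = 0.83523, so P(H|E) = 0.83523/(1+0.83523) = 0.4551.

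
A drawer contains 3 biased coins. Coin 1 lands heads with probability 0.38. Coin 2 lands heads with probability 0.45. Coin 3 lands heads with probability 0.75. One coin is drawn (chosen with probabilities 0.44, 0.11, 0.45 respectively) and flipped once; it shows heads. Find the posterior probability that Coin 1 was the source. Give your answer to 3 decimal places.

Posterior probability ≈ 0.302

Tabulate prior·likelihood by source: [1] prior 0.44, lik 0.38, product 0.1672; [2] prior 0.11, lik 0.45, product 0.04950; [3] prior 0.45, lik 0.75, product 0.3375.
Normalizing constant = 0.55420; the posterior for Coin 1 is its product over the sum, 0.1672/0.55420 = 0.302.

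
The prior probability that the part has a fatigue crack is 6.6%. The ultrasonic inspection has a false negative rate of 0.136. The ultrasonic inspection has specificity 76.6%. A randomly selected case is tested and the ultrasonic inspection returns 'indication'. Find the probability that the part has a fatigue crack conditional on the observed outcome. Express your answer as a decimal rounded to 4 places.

P(H | E) ≈ 0.2069

Let H be the event that the part has a fatigue crack. P(H) = 0.066, so P(¬H) = 0.934. With E the 'indication' result, P(E|H) = 0.864 and P(E|¬H) = 0.234.
P(E) = 0.864·0.066 + 0.234·0.934 = 0.057024 + 0.21856 = 0.27558.
By Bayes' theorem, P(H|E) = 0.057024 / 0.27558 = 0.2069.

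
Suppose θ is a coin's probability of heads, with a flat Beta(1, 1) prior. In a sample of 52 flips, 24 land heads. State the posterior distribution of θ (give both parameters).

Posterior: Beta(25, 29)

Observing 24 successes and 28 failures updates Beta(1, 1) by adding the success and failure counts to the two shape parameters: α = 1+24 = 25, β = 1+28 = 29.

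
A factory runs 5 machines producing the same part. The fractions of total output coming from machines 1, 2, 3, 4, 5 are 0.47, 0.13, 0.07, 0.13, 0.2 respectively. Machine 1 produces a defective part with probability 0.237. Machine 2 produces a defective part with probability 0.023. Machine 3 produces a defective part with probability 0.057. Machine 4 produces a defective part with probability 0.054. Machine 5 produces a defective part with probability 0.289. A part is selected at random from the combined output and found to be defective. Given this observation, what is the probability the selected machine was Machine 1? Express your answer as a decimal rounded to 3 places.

Tabulate prior·likelihood by source: [1] prior 0.47, lik 0.237, product 0.1114; [2] prior 0.13, lik 0.023, product 0.002990; [3] prior 0.07, lik 0.057, product 0.003990; [4] prior 0.13, lik 0.054, product 0.007020; [5] prior 0.2, lik 0.289, product 0.05780.
Normalizing constant = 0.18319; the posterior for Machine 1 is its product over the sum, 0.1114/0.18319 = 0.608.

Posterior probability ≈ 0.608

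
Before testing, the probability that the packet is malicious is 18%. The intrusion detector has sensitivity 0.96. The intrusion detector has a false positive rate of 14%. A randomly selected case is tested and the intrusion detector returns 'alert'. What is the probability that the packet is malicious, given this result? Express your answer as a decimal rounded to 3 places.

Write H for 'the packet is malicious'. Prior odds H:¬H = 0.18/0.82 = 0.21951. For the 'alert' outcome, the likelihood ratio is 0.96/0.14 = 6.8571.
Posterior odds = 0.21951 × 6.8571 = 1.5052, so P(H|E) = 1.5052/(1+1.5052) = 0.601.

P(H | E) ≈ 0.601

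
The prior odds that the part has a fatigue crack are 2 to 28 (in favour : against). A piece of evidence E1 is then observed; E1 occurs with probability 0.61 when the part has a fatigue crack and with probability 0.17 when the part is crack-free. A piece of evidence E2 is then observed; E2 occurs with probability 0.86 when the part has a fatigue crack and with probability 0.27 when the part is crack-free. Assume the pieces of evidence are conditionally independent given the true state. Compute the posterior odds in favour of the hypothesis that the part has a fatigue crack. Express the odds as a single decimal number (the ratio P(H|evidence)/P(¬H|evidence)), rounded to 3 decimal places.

Posterior odds ≈ 0.816

Prior odds = 2/28 = 0.071429. In log-odds, ln(0.071429) = -2.6391.
Add log likelihood ratios: ln(3.5882) + ln(3.1852) = 2.4362.
Posterior log-odds = -0.20289, so posterior odds = exp(-0.20289) = 0.81637.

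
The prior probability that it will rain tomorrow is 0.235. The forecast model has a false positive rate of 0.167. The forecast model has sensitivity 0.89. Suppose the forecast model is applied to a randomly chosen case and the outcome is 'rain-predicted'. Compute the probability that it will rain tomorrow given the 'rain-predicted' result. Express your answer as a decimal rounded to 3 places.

Write H for 'it will rain tomorrow'. Prior odds H:¬H = 0.235/0.765 = 0.30719. For the 'rain-predicted' outcome, the likelihood ratio is 0.89/0.167 = 5.3293.
Posterior odds = 0.30719 × 5.3293 = 1.6371, so P(H|E) = 1.6371/(1+1.6371) = 0.621.

P(H | E) ≈ 0.621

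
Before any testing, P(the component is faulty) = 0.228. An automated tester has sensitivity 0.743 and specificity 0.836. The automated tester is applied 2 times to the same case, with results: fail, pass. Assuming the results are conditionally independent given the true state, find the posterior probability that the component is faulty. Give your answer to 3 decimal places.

Let H be the event that the component is faulty; start with P(H) = 0.228. P('fail'|H) = 0.743, P('fail'|¬H) = 0.164.
Update on result 1 ('fail'): P(H) ← 0.743·0.2280 / (0.743·0.2280 + 0.164·0.7720) = 0.16940/0.29601 = 0.5723.
Update on result 2 ('pass'): P(H) ← 0.257·0.5723 / (0.257·0.5723 + 0.836·0.4277) = 0.14708/0.50465 = 0.2914.

Posterior P(H) ≈ 0.291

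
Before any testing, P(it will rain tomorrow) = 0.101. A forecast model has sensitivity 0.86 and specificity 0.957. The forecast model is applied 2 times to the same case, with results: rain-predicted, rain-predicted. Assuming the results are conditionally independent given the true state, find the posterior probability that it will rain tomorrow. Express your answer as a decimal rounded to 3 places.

Posterior P(H) ≈ 0.978

Let H be the event that it will rain tomorrow; start with P(H) = 0.101. P('rain-predicted'|H) = 0.86, P('rain-predicted'|¬H) = 0.043.
Update on result 1 ('rain-predicted'): P(H) ← 0.86·0.1010 / (0.86·0.1010 + 0.043·0.8990) = 0.086860/0.12552 = 0.6920.
Update on result 2 ('rain-predicted'): P(H) ← 0.86·0.6920 / (0.86·0.6920 + 0.043·0.3080) = 0.59514/0.60838 = 0.9782.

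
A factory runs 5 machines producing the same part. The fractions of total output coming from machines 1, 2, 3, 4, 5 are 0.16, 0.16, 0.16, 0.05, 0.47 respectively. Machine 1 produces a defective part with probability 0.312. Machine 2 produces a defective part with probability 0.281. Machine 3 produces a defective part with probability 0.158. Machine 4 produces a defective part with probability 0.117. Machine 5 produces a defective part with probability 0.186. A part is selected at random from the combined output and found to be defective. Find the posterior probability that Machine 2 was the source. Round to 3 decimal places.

P(defective|M1) = 0.312; P(defective|M2) = 0.281; P(defective|M3) = 0.158; P(defective|M4) = 0.117; P(defective|M5) = 0.186.
Prior × likelihood for each source: 0.16·0.312=0.04992, 0.16·0.281=0.04496, 0.16·0.158=0.02528, 0.05·0.117=0.005850, 0.47·0.186=0.08742. Summing gives P(defective) = 0.21343.
P(Machine 2 | defective) = 0.04496 / 0.21343 = 0.211.

Posterior probability ≈ 0.211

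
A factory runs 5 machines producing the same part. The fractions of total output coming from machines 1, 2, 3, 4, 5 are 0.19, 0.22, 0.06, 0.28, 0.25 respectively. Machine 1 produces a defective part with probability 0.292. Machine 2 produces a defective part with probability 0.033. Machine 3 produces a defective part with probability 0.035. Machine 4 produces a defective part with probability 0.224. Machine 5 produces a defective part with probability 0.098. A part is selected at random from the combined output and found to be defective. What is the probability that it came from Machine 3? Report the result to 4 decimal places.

P(defective|M1) = 0.292; P(defective|M2) = 0.033; P(defective|M3) = 0.035; P(defective|M4) = 0.224; P(defective|M5) = 0.098.
Prior × likelihood for each source: 0.19·0.292=0.05548, 0.22·0.033=0.007260, 0.06·0.035=0.002100, 0.28·0.224=0.06272, 0.25·0.098=0.02450. Summing gives P(defective) = 0.15206.
P(Machine 3 | defective) = 0.002100 / 0.15206 = 0.0138.

Posterior probability ≈ 0.0138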